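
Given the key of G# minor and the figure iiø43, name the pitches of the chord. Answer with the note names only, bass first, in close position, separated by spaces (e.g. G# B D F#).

E G# A# C#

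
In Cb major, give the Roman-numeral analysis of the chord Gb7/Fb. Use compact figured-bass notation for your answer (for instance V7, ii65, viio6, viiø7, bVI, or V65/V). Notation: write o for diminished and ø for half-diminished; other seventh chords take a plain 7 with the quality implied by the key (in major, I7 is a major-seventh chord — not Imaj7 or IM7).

V42

The pitches Gb-Bb-Db-Fb form a dominant seventh chord rooted on Gb.
In Cb major, Gb is the dominant; the diatonic dominant seventh chord there is V7.
With Fb in the bass the chord is in third inversion, so the figured bass is 42.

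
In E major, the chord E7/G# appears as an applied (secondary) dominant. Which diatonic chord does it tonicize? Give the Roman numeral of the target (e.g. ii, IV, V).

The chord is a dominant seventh chord on E.
A dominant resolves down a perfect fifth: E → A. In E major, A is scale degree 4, i.e. IV.

IV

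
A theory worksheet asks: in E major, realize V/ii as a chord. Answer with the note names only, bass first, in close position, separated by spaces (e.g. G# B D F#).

C# E# G#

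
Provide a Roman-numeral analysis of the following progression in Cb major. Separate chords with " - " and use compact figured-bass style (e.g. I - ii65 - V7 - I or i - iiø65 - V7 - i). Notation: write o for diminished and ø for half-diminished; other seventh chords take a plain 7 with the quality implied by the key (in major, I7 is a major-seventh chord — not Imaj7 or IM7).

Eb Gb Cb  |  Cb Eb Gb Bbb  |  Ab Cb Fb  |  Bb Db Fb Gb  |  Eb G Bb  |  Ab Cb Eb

Eb-Gb-Cb: root Cb is the tonic; major triad there is I6.
Cb-Eb-Gb-Bbb: a dominant seventh chord on Cb, the applied dominant of IV → V7/IV.
Ab-Cb-Fb: major triad on Fb = scale degree 4 → IV6.
Bb-Db-Fb-Gb: root Gb is the dominant; dominant seventh chord there is V65.
Eb-G-Bb is the secondary dominant of vi (major triad on Eb): V/vi.
Ab-Cb-Eb has root Ab, degree 6 in Cb major, so vi.

I6 - V7/IV - IV6 - V65 - V/vi - vi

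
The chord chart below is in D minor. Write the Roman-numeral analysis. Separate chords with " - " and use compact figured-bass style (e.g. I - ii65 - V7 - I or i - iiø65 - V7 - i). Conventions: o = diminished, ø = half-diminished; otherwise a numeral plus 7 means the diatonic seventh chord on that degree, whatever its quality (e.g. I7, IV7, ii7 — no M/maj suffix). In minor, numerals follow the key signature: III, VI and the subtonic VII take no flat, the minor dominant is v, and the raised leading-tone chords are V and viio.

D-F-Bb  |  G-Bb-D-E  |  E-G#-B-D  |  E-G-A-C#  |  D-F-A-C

VI6 - iiø65 - V7/V - V43 - i7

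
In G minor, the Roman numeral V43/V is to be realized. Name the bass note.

E

The applied chord V43/V is rooted on A: A-C#-E-G.
The figure 43 means second inversion — the fifth is in the bass.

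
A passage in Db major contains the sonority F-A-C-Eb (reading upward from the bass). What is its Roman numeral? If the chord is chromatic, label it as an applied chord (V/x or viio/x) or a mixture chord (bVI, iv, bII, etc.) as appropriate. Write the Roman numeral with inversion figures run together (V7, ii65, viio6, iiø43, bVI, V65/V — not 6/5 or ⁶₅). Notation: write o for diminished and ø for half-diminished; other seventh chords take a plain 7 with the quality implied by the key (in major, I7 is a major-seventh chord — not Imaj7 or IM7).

V7/vi

Stacked in thirds the chord is F-A-C-Eb: a dominant seventh chord on F.
F is not a diatonic chord root with this quality in Db major, but it lies a perfect fifth above Bb (vi), so the chord functions as an applied dominant of vi.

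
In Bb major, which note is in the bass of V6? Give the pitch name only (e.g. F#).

V in Bb major has root F; the chord is F-A-C.
The figure 6 means first inversion — the third is in the bass.

A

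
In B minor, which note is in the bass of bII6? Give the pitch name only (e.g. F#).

bII in B minor has root C; the chord is C-E-G.
The figure 6 means first inversion — the third is in the bass.

E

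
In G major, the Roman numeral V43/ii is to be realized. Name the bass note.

B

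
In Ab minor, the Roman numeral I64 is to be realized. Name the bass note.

Eb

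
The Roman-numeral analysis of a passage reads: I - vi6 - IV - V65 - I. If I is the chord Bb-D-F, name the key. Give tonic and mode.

Bb major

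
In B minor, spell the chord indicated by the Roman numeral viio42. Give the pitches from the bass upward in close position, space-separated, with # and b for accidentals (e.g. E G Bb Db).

In B minor, the leading-tone chord is built on the raised seventh degree, A#.
Stacking thirds from A# gives A#-C#-E-G.
With the 42 figure the chord is in third inversion; from the bass G upward in close position it reads G-A#-C#-E.

G A# C# E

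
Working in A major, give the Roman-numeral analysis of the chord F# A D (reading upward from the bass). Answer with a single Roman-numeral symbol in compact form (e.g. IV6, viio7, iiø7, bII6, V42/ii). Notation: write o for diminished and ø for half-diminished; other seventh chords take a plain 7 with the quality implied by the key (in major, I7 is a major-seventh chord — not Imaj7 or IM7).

Stacked in thirds the chord is D-F#-A: a major triad on D.
D is scale degree 4 in A major, and a major triad on that degree is written IV.
With F# in the bass the chord is in first inversion, so the figured bass is 6.

IV6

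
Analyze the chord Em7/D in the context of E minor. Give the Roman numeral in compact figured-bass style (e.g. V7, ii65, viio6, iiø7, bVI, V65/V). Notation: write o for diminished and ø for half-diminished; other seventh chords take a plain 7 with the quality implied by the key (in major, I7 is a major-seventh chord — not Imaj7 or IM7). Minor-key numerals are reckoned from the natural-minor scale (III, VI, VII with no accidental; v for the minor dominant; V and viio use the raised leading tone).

i42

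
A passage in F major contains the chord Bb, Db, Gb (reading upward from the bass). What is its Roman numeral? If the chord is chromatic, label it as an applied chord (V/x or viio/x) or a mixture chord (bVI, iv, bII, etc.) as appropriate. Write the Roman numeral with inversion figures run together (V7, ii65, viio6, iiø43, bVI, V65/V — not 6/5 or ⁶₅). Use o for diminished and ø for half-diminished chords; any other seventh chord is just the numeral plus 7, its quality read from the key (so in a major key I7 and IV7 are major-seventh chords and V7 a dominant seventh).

Stacked in thirds the chord is Gb-Bb-Db: a major triad on Gb.
Gb is the lowered second degree of F major (diatonic 2 would be G). This is the Neapolitan sixth — a major triad on the lowered second degree, here in its customary first inversion.
With Bb in the bass the chord is in first inversion, so the figured bass is 6.

bII6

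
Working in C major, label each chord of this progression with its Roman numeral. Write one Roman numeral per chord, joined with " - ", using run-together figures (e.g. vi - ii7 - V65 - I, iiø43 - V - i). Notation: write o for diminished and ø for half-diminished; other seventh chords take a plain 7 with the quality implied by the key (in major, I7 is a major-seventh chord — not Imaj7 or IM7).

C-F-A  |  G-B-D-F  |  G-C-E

IV64 - V7 - I64

C-F-A has root F, degree 4 in C major, so IV64.
G-B-D-F: dominant seventh chord on G = scale degree 5 → V7.
G-C-E: major triad on C = scale degree 1 → I64.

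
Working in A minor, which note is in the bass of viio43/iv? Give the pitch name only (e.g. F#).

G

The applied chord viio43/iv is rooted on C#: C#-E-G-Bb.
The figure 43 means second inversion — the fifth is in the bass.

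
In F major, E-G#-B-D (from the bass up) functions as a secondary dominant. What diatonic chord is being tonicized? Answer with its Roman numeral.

The chord is a dominant seventh chord on E.
A dominant resolves down a perfect fifth: E → A. In F major, A is scale degree 3, i.e. iii.

iii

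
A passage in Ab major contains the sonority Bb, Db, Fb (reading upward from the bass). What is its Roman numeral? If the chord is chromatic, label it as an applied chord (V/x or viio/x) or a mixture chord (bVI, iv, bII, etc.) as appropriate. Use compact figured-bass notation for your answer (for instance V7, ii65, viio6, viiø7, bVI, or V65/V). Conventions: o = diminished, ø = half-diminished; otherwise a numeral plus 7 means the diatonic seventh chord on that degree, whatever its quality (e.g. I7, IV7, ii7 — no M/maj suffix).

iio

The pitches Bb-Db-Fb form a diminished triad rooted on Bb.
Bb is the second degree of Ab major. This is the diminished supertonic triad, borrowed from the parallel minor.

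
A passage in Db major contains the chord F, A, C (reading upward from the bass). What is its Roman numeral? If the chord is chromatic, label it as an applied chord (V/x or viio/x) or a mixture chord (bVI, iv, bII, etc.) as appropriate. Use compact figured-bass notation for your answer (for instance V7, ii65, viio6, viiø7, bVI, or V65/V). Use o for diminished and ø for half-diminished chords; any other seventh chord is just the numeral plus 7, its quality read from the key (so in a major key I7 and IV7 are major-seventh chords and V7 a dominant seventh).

V/vi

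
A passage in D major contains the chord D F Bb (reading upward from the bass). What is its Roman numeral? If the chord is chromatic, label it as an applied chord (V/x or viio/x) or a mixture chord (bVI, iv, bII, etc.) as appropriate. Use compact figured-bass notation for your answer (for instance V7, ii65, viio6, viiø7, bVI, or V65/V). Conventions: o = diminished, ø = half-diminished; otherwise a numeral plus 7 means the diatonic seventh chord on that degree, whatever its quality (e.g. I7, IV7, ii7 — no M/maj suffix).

The pitches Bb-D-F form a major triad rooted on Bb.
Bb is the lowered sixth degree of D major (diatonic 6 would be B). This is a major triad on the lowered sixth degree, borrowed from the parallel minor.
With D in the bass the chord is in first inversion, so the figured bass is 6.

bVI6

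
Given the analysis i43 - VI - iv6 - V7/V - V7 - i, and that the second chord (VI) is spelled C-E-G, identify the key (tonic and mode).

E minor

The anchor chord is a major triad on C, labeled VI.
Counting down 5 scale steps from C places the tonic on E; a major triad on degree 6 is diatonic only in minor.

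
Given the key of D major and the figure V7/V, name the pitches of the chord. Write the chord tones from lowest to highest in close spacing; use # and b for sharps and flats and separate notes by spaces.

The slash means an applied dominant: we want the dominant of V. In D major, V is A major, and its dominant is built on E.
Building a dominant seventh chord on E gives E-G#-B-D.

E G# B D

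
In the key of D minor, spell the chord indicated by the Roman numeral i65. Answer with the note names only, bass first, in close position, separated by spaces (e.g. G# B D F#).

F A C D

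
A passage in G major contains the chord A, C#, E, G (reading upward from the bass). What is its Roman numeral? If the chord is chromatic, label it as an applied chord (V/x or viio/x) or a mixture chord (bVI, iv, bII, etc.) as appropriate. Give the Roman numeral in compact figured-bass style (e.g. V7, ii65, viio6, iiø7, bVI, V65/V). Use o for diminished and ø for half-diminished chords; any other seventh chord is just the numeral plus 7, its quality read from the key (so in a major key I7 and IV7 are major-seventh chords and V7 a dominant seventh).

The pitches A-C#-E-G form a dominant seventh chord rooted on A.
A is not a diatonic chord root with this quality in G major, but it lies a perfect fifth above D (V), so the chord functions as an applied dominant of V.

V7/V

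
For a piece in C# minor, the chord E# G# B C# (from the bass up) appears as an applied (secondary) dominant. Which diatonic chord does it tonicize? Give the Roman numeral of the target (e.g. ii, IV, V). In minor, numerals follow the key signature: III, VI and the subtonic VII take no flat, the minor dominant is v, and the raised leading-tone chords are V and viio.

iv

The chord is a dominant seventh chord on C#.
A dominant resolves down a perfect fifth: C# → F#. In C# minor, F# is scale degree 4, i.e. iv.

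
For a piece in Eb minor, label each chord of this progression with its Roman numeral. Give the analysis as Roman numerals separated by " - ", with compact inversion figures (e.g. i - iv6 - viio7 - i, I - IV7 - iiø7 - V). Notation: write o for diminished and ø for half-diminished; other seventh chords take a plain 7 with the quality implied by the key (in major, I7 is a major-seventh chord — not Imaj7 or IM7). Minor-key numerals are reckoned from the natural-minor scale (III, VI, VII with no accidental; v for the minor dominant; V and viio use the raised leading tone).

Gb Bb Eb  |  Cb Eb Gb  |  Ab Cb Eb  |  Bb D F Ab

i6 - VI - iv - V7

Gb-Bb-Eb has root Eb, degree 1 in Eb minor, so i6.
Cb-Eb-Gb: root Cb is the submediant; major triad there is VI.
Ab-Cb-Eb has root Ab, degree 4 in Eb minor, so iv.
Bb-D-F-Ab has root Bb, degree 5 in Eb minor, so V7.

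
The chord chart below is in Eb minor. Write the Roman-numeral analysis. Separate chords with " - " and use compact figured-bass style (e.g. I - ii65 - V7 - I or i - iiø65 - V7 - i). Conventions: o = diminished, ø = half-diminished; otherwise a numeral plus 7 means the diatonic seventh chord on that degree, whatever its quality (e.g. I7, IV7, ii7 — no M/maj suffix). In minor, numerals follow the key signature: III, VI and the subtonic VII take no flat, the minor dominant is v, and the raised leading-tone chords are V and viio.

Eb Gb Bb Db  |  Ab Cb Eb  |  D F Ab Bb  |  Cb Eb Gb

Eb-Gb-Bb-Db: minor seventh chord on Eb = scale degree 1 → i7.
Ab-Cb-Eb: root Ab is the subdominant; minor triad there is iv.
D-F-Ab-Bb: dominant seventh chord on Bb = scale degree 5 → V65.
Cb-Eb-Gb has root Cb, degree 6 in Eb minor, so VI.

i7 - iv - V65 - VI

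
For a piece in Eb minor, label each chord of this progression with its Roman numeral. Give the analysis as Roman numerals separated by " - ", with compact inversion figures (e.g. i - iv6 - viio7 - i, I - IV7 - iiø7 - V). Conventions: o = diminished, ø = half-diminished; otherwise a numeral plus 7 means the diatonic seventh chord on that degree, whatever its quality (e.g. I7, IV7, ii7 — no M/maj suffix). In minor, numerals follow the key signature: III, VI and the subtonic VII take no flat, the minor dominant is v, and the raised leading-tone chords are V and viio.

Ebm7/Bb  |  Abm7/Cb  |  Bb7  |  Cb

i43 - iv65 - V7 - VI

Ebm7/Bb: root Eb is the tonic; minor seventh chord there is i43.
Abm7/Cb: root Ab is the subdominant; minor seventh chord there is iv65.
Bb7: dominant seventh chord on Bb = scale degree 5 → V7.
Cb: root Cb is the submediant; major triad there is VI.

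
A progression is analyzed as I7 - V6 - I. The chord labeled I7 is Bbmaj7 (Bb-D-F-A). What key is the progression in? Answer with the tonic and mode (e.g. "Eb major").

The anchor chord is a major seventh chord on Bb, labeled I7.
If Bb is scale degree 1 and the mode makes that degree carry a major seventh chord, the tonic is Bb and the mode is major.

Bb major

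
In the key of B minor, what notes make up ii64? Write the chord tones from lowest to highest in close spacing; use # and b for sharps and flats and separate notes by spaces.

ii64 is the minor supertonic, borrowed from the parallel major (the Dorian ii). In B minor that root is C#.
So the chord is C#-E-G#.
The figured bass 64 indicates second inversion, placing the fifth (G#) in the bass: G#-C#-E.

G# C# E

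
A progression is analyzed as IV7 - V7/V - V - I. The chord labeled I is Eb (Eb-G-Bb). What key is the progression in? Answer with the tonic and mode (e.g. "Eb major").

Eb major

The anchor chord is a major triad on Eb, labeled I.
If Eb is scale degree 1 and the mode makes that degree carry a major triad, the tonic is Eb and the mode is major.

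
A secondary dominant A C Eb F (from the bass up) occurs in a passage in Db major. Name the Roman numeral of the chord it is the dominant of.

The chord is a dominant seventh chord on F.
A dominant resolves down a perfect fifth: F → Bb. In Db major, Bb is scale degree 6, i.e. vi.

vi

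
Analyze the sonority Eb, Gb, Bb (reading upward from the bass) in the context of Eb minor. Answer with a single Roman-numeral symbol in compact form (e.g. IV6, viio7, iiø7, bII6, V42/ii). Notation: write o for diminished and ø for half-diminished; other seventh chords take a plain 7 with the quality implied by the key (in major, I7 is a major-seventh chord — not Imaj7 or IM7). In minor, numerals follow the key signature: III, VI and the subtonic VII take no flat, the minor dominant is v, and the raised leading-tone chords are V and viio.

i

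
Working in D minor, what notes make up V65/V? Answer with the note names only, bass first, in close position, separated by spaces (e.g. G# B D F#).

G# B D E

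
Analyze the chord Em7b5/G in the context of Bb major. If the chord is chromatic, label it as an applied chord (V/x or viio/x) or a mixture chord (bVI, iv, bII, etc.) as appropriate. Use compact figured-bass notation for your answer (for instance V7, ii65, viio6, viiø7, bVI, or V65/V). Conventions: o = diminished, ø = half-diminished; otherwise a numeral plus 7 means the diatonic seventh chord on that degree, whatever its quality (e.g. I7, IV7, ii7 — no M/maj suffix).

viiø65/V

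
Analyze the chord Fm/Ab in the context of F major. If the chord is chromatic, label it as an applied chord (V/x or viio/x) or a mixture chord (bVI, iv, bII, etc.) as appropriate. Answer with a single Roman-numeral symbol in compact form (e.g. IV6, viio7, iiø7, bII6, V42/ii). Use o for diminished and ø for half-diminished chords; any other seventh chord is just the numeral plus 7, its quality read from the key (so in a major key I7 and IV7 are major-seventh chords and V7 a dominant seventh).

The pitches F-Ab-C form a minor triad rooted on F.
F is the first degree of F major. This is the minor tonic, borrowed from the parallel minor.
With Ab in the bass the chord is in first inversion, so the figured bass is 6.

i6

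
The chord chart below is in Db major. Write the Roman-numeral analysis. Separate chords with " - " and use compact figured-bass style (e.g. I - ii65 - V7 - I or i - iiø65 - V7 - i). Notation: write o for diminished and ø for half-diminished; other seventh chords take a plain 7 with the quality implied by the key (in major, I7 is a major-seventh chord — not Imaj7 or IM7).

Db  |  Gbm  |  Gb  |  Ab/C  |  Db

I - iv - IV - V6 - I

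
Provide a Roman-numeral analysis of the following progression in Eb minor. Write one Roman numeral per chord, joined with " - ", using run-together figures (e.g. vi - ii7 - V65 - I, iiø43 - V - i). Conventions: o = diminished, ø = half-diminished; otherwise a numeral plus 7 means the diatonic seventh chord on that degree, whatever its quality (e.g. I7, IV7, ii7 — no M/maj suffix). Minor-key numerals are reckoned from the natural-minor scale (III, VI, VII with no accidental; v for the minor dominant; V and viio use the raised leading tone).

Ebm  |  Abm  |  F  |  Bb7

i - iv - V/V - V7

Ebm has root Eb, degree 1 in Eb minor, so i.
Abm has root Ab, degree 4 in Eb minor, so iv.
F is the secondary dominant of V (major triad on F): V/V.
Bb7: root Bb is the dominant; dominant seventh chord there is V7.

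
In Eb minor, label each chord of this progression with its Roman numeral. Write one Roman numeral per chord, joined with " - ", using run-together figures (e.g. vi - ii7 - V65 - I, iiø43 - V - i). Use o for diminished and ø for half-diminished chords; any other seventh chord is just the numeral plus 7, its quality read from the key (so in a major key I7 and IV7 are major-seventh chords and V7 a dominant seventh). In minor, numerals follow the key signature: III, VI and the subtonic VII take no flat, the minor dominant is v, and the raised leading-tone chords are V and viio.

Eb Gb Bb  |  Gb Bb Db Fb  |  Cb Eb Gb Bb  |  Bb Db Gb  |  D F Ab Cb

i - V7/VI - VI7 - III6 - viio7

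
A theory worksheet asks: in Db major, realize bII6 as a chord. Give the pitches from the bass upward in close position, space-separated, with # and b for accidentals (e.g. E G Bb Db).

Gb Bbb Ebb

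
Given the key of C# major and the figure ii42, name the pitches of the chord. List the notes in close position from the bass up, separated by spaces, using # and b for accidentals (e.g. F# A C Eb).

C# D# F# A#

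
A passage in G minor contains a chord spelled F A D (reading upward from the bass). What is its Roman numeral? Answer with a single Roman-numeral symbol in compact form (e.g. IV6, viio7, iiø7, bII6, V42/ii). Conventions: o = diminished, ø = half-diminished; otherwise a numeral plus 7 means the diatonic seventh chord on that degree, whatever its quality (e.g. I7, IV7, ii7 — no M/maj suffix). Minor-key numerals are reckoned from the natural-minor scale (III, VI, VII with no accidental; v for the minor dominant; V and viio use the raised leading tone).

The pitches D-F-A form a minor triad rooted on D.
D is scale degree 5 in G minor, and a minor triad on that degree is written v.
With F in the bass the chord is in first inversion, so the figured bass is 6.

v6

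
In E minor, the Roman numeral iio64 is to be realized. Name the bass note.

iio in E minor has root F#; the chord is F#-A-C.
The figure 64 means second inversion — the fifth is in the bass.

C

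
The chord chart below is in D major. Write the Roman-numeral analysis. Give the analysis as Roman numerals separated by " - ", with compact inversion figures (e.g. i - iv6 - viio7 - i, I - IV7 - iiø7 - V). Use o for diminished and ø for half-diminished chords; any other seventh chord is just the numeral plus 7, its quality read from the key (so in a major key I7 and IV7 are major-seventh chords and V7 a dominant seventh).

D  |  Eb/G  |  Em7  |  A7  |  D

D: root D is the tonic; major triad there is I.
Eb/G: major triad on Eb — chromatic; Eb is the lowered second degree, so this is the Neapolitan sixth, bII6 (third, G, in the bass — hence the 6).
Em7: minor seventh chord on E = scale degree 2 → ii7.
A7: root A is the dominant; dominant seventh chord there is V7.
D: root D is the tonic; major triad there is I.

I - bII6 - ii7 - V7 - I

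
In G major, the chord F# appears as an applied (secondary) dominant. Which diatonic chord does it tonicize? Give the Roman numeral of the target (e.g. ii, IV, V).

The chord is a major triad on F#.
A dominant resolves down a perfect fifth: F# → B. In G major, B is scale degree 3, i.e. iii.

iii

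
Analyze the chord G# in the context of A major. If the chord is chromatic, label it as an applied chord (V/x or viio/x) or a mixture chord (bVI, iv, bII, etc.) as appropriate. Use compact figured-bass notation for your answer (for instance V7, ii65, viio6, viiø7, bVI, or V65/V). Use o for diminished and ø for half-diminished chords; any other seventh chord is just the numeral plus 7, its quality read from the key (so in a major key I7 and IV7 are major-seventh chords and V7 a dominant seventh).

V/iii

Stacked in thirds the chord is G#-B#-D#: a major triad on G#.
G# is not a diatonic chord root with this quality in A major, but it lies a perfect fifth above C# (iii), so the chord functions as an applied dominant of iii.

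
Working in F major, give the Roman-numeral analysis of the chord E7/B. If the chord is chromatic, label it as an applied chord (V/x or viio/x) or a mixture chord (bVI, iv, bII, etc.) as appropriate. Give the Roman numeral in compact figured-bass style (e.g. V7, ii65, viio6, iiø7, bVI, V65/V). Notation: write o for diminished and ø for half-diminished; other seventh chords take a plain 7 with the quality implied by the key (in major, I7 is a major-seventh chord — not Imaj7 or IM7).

V43/iii

The pitches E-G#-B-D form a dominant seventh chord rooted on E.
E is not a diatonic chord root with this quality in F major, but it lies a perfect fifth above A (iii), so the chord functions as an applied dominant of iii.
With B in the bass the chord is in second inversion, so the figured bass is 43.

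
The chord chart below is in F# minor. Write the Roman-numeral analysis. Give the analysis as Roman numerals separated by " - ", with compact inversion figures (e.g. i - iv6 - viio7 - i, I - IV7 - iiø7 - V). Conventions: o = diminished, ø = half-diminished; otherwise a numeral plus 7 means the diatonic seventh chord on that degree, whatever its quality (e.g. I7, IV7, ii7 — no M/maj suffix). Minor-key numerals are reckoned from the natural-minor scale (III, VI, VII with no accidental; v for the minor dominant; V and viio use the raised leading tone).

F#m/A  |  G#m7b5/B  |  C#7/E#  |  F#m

i6 - iiø65 - V65 - i

F#m/A has root F#, degree 1 in F# minor, so i6.
G#m7b5/B: root G# is the supertonic; half-diminished seventh chord there is iiø65.
C#7/E#: root C# is the dominant; dominant seventh chord there is V65.
F#m: minor triad on F# = scale degree 1 → i.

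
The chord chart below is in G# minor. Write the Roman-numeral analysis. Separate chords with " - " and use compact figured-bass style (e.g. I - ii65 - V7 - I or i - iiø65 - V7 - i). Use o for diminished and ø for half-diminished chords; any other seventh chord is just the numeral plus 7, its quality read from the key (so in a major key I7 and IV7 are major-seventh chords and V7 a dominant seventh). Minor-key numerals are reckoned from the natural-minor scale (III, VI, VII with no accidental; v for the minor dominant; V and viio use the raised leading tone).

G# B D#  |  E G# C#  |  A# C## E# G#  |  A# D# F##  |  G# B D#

G#-B-D# has root G#, degree 1 in G# minor, so i.
E-G#-C#: minor triad on C# = scale degree 4 → iv6.
A#-C##-E#-G#: a dominant seventh chord on A#, the applied dominant of V → V7/V.
A#-D#-F##: major triad on D# = scale degree 5 → V64.
G#-B-D#: minor triad on G# = scale degree 1 → i.

i - iv6 - V7/V - V64 - i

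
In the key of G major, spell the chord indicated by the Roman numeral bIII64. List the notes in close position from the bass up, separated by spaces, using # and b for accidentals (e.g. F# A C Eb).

F Bb D

Scale degree 3 in G major is B; lowering it a half step gives Bb. bIII64 is a major triad on the lowered third degree, borrowed from the parallel minor.
So the chord is Bb-D-F.
With the 64 figure the chord is in second inversion; from the bass F upward in close position it reads F-Bb-D.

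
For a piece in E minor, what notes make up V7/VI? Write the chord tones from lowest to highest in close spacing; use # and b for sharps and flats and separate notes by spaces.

V7/VI is a secondary dominant — the dominant seventh of VI. VI in E minor is C, so the applied chord's root is G, a perfect fifth above.
Building a dominant seventh chord on G gives G-B-D-F.

G B D F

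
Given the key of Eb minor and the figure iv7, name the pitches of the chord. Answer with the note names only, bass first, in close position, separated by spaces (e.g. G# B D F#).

Ab Cb Eb Gb

The numeral's case and figure indicate a minor seventh chord. In Eb minor its root, scale degree 4, is Ab.
Stacking thirds from Ab gives Ab-Cb-Eb-Gb.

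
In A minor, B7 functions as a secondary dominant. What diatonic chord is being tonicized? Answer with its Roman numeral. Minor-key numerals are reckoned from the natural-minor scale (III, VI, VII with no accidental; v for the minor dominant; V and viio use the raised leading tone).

V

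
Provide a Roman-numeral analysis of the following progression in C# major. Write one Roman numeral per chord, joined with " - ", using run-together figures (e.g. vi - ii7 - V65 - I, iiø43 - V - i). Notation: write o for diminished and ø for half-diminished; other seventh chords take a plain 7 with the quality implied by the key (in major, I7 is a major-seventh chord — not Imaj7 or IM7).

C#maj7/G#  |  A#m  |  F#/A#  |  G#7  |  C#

C#maj7/G#: major seventh chord on C# = scale degree 1 → I43.
A#m: minor triad on A# = scale degree 6 → vi.
F#/A#: root F# is the subdominant; major triad there is IV6.
G#7 has root G#, degree 5 in C# major, so V7.
C#: root C# is the tonic; major triad there is I.

I43 - vi - IV6 - V7 - I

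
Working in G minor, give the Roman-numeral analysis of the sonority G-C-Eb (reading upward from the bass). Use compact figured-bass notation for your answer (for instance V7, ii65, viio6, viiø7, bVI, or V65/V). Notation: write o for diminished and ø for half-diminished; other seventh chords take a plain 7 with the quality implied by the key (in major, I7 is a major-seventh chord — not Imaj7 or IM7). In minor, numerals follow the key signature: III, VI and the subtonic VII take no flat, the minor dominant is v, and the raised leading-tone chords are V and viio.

iv64

Stacked in thirds the chord is C-Eb-G: a minor triad on C.
C is scale degree 4 in G minor, and a minor triad on that degree is written iv.
With G in the bass the chord is in second inversion, so the figured bass is 64.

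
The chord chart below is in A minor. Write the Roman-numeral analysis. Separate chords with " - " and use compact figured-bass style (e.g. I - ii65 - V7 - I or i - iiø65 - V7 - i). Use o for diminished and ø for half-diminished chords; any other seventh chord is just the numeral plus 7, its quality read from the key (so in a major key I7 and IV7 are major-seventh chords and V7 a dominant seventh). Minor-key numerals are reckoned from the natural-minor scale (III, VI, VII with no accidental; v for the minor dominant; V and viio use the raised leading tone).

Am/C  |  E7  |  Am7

Am/C: root A is the tonic; minor triad there is i6.
E7: root E is the dominant; dominant seventh chord there is V7.
Am7: minor seventh chord on A = scale degree 1 → i7.

i6 - V7 - i7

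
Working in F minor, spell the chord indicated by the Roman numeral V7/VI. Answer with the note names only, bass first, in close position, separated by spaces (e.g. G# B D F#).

Ab C Eb Gb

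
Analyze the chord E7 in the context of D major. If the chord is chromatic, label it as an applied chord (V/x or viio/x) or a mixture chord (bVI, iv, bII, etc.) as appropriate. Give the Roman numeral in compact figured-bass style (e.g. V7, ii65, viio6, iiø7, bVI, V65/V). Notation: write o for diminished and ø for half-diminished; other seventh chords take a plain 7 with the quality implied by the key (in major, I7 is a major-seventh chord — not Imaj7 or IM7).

The pitches E-G#-B-D form a dominant seventh chord rooted on E.
E is not a diatonic chord root with this quality in D major, but it lies a perfect fifth above A (V), so the chord functions as an applied dominant of V.

V7/V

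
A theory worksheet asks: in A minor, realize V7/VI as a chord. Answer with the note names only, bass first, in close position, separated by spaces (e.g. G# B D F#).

C E G Bb

V7/VI is a secondary dominant — the dominant seventh of VI. VI in A minor is F, so the applied chord's root is C, a perfect fifth above.
Building a dominant seventh chord on C gives C-E-G-Bb.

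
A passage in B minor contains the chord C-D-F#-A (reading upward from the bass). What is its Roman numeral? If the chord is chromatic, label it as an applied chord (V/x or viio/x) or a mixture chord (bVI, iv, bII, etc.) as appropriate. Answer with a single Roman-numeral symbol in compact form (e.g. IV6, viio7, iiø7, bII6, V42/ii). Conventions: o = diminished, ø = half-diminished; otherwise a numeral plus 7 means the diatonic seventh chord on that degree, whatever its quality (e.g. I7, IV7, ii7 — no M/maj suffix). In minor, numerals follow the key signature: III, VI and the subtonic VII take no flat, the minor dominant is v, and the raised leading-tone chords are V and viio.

The pitches D-F#-A-C form a dominant seventh chord rooted on D.
D is not a diatonic chord root with this quality in B minor, but it lies a perfect fifth above G (VI), so the chord functions as an applied dominant of VI.
With C in the bass the chord is in third inversion, so the figured bass is 42.

V42/VI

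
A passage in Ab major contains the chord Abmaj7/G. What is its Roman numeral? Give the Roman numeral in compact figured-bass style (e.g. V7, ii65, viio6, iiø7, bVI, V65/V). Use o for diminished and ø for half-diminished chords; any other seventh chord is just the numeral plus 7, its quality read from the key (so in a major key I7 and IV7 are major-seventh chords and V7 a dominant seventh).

I42

Stacked in thirds the chord is Ab-C-Eb-G: a major seventh chord on Ab.
Ab is scale degree 1 in Ab major, and a major seventh chord on that degree is written I7.
With G in the bass the chord is in third inversion, so the figured bass is 42.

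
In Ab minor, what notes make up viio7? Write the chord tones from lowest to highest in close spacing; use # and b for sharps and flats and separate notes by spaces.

G Bb Db Fb

In Ab minor, the leading-tone chord is built on the raised seventh degree, G.
Stacking thirds from G gives G-Bb-Db-Fb.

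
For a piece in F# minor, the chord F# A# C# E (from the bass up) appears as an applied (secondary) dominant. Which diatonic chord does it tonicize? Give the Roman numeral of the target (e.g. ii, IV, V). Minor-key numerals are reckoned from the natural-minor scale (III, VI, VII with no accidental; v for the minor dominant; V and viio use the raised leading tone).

The chord is a dominant seventh chord on F#.
A dominant resolves down a perfect fifth: F# → B. In F# minor, B is scale degree 4, i.e. iv.

iv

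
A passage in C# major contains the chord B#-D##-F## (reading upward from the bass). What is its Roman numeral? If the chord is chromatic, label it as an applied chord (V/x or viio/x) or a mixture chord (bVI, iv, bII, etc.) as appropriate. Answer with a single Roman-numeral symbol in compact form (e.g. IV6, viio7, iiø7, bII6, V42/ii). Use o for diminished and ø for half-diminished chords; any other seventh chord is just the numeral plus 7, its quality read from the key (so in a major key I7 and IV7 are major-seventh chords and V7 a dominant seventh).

Stacked in thirds the chord is B#-D##-F##: a major triad on B#.
B# is not a diatonic chord root with this quality in C# major, but it lies a perfect fifth above E# (iii), so the chord functions as an applied dominant of iii.

V/iii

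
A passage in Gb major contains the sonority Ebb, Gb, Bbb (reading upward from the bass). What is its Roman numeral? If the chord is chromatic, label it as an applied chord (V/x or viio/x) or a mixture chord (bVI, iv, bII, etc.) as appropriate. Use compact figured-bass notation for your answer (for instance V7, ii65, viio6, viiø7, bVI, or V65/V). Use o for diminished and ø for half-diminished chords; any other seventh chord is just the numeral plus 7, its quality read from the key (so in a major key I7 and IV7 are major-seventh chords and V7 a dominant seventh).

Stacked in thirds the chord is Ebb-Gb-Bbb: a major triad on Ebb.
Ebb is the lowered sixth degree of Gb major (diatonic 6 would be Eb). This is a major triad on the lowered sixth degree, borrowed from the parallel minor.

bVI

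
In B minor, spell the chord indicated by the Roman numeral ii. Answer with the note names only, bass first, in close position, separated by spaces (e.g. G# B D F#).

Scale degree 2 in B minor is C#; here the chord built on it is altered to a minor triad. ii is the minor supertonic, borrowed from the parallel major (the Dorian ii).
So the chord is C#-E-G#.

C# E G#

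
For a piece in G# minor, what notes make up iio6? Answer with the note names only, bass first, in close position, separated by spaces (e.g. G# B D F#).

C# E A#

The numeral's case and figure indicate a diminished triad. In G# minor its root, the second degree, is A#.
That chord is spelled A#-C#-E.
With the 6 figure the chord is in first inversion; from the bass C# upward in close position it reads C#-E-A#.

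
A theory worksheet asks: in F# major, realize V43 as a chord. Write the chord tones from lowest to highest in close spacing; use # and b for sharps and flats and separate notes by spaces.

G# B C# E#

The numeral's case and figure indicate a dominant seventh chord. In F# major its root, scale degree 5, is C#.
That chord is spelled C#-E#-G#-B.
With the 43 figure the chord is in second inversion; from the bass G# upward in close position it reads G#-B-C#-E#.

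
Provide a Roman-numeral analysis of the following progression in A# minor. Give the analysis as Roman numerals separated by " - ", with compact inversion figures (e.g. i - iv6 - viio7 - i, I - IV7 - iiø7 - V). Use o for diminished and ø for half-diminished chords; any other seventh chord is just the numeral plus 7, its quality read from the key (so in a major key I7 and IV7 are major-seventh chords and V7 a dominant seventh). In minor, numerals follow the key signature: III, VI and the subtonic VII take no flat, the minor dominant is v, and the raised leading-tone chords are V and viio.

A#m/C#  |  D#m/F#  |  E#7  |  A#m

i6 - iv6 - V7 - i

A#m/C#: root A# is the tonic; minor triad there is i6.
D#m/F# has root D#, degree 4 in A# minor, so iv6.
E#7: dominant seventh chord on E# = scale degree 5 → V7.
A#m has root A#, degree 1 in A# minor, so i.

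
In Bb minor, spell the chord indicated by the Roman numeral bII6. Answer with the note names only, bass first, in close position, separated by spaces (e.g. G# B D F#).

Scale degree 2 in Bb minor is C; lowering it a half step gives Cb. bII6 is the Neapolitan sixth — a major triad on the lowered second degree, here in its customary first inversion.
So the chord is Cb-Eb-Gb.
With the 6 figure the chord is in first inversion; from the bass Eb upward in close position it reads Eb-Gb-Cb.

Eb Gb Cb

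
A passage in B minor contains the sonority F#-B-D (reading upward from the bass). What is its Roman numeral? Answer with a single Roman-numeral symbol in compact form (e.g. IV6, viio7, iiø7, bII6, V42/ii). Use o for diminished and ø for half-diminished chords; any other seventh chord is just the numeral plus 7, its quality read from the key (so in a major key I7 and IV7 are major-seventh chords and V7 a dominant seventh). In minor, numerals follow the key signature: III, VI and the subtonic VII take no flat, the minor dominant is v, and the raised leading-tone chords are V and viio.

i64

The pitches B-D-F# form a minor triad rooted on B.
B is scale degree 1 in B minor, and a minor triad on that degree is written i.
With F# in the bass the chord is in second inversion, so the figured bass is 64.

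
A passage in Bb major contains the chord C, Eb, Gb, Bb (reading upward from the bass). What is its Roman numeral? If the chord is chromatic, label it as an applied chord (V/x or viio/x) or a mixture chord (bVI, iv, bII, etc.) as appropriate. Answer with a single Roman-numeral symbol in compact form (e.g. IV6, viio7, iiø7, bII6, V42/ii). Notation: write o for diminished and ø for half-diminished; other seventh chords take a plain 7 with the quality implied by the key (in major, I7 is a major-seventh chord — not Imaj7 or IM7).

iiø7

The pitches C-Eb-Gb-Bb form a half-diminished seventh chord rooted on C.
C is the second degree of Bb major. This is the half-diminished supertonic seventh, borrowed from the parallel minor.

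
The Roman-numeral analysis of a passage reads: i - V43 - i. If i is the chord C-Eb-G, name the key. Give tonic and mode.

The chord Cm is a minor triad rooted on C; its label is i.
If C is scale degree 1 and the mode makes that degree carry a minor triad, the tonic is C and the mode is minor.

C minor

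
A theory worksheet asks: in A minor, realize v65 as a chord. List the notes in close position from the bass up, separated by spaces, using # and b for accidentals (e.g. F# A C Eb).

G B D E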